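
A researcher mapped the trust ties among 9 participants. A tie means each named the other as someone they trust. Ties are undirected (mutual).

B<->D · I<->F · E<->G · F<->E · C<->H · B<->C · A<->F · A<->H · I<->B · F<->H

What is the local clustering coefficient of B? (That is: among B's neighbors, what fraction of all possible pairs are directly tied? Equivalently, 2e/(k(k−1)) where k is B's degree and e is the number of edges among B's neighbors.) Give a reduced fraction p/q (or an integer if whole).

B's neighbors: C, D, and I (k = 3).
Possible neighbor pairs: C(3,2) = 3. Edges among them: none → e = 0.
Clustering(B) = 0/3 = 0.

0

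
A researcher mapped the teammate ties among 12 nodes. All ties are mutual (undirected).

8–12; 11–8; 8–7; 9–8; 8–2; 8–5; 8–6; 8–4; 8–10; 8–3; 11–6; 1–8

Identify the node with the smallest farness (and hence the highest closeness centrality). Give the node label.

Farness (sum of distances to all others) for each node — 1:21, 2:21, 3:21, 4:21, 5:21, 6:20, 7:21, 8:11, 9:21, 10:21, 11:20, 12:21.
The smallest farness is 11, for 8, so 8 has the highest closeness.

8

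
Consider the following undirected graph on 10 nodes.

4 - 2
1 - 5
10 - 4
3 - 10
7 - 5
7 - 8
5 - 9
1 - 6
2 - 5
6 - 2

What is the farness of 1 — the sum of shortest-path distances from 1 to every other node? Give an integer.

23

Distances from 1: 2:2, 3:5, 4:3, 5:1, 6:1, 7:2, 8:3, 9:2, 10:4.
Sum = 2 + 5 + 3 + 1 + 1 + 2 + 3 + 2 + 4 = 23.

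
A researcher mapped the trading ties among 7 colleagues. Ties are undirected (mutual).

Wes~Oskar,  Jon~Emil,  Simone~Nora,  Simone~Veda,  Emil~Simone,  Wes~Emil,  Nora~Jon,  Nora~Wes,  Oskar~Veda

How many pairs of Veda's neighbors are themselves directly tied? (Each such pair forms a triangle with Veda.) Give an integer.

0

Veda's neighbors are Oskar and Simone, but none of them are tied to each other, so no triangle contains Veda.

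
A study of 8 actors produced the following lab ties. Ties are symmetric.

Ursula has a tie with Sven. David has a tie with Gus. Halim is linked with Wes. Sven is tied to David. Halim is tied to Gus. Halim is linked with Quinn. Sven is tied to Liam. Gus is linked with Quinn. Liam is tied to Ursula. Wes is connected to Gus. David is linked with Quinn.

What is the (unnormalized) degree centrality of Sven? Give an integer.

3

Sven is directly tied to David, Liam, and Ursula. That is 3 neighbors, so the degree of Sven is 3.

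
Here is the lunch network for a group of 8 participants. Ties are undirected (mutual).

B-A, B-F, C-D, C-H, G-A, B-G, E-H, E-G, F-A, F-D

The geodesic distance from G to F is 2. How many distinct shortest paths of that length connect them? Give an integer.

The shortest distance is 2. The length-2 paths are: G–A–F; G–B–F.
That gives 2 distinct shortest paths.

2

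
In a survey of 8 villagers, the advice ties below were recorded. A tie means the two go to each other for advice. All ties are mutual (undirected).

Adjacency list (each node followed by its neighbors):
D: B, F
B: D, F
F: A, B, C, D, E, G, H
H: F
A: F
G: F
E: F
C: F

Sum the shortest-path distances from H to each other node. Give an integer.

Distances from H: A:2, B:2, C:2, D:2, E:2, F:1, G:2.
Sum = 2 + 2 + 2 + 2 + 2 + 1 + 2 = 13.

13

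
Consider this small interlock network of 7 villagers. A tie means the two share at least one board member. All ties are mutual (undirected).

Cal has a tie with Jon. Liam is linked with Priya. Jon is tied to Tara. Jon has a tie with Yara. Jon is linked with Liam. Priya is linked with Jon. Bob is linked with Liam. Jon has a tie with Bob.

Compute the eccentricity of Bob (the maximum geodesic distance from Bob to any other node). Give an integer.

2

Distances from Bob: Cal:2, Jon:1, Liam:1, Priya:2, Tara:2, Yara:2.
The largest is 2 (to Cal, Priya, Tara, and Yara), so the eccentricity of Bob is 2.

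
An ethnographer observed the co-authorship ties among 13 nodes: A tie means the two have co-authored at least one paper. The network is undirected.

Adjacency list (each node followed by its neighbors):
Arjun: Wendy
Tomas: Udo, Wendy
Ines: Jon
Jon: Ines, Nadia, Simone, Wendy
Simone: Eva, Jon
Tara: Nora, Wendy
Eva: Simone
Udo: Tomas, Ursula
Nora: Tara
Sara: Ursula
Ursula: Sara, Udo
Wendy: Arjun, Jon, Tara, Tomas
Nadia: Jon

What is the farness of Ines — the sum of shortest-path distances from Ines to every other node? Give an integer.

38

Distances from Ines: Arjun:3, Eva:3, Jon:1, Nadia:2, Nora:4, Sara:6, Simone:2, Tara:3, Tomas:3, Udo:4, Ursula:5, Wendy:2.
Sum = 3 + 3 + 1 + 2 + 4 + 6 + 2 + 3 + 3 + 4 + 5 + 2 = 38.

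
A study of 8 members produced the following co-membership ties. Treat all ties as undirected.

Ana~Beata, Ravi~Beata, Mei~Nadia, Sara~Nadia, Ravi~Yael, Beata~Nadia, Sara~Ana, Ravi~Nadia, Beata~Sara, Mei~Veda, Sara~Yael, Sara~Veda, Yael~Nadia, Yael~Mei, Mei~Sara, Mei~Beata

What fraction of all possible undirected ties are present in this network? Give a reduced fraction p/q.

There are 16 edges and 8 nodes, so the maximum possible is C(8,2) = 28.
Density = 16/28 = 4/7.

4/7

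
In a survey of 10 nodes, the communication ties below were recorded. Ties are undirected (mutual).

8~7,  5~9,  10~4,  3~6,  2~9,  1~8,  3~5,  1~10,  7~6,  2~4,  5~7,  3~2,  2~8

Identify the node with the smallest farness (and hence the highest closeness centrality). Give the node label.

2

Farness (sum of distances to all others) for each node — 1:20, 2:14, 3:17, 4:19, 5:19, 6:21, 7:17, 8:15, 9:19, 10:23.
The smallest farness is 14, for 2, so 2 has the highest closeness.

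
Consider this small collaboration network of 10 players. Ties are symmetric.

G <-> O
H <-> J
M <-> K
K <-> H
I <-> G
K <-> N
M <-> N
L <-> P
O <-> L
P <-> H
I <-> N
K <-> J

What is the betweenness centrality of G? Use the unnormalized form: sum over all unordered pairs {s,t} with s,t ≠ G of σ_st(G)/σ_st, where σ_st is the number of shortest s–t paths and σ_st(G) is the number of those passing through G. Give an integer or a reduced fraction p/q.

Pairs whose geodesics pass through G — O–I: 1; O–N: 1; O–M: 1; O–K: 1/2; I–P: 1/2; I–L: 1; N–L: 1/2.
All other pairs contribute 0.
Summing the contributions gives betweenness(G) = 11/2.

11/2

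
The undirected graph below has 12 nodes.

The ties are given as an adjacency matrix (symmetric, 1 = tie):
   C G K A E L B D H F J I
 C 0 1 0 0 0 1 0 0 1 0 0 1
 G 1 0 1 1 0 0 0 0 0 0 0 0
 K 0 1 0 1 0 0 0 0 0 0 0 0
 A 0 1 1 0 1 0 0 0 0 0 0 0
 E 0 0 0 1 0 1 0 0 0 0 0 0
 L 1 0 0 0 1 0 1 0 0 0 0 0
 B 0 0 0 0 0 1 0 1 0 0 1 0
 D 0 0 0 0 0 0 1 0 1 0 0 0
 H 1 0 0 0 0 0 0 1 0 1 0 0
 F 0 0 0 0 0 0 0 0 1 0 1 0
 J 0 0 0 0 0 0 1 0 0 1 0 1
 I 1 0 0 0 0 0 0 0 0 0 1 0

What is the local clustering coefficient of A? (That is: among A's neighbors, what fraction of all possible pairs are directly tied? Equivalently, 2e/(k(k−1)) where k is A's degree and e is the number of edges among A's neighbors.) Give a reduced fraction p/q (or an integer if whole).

A's neighbors: E, G, and K (k = 3).
Possible neighbor pairs: C(3,2) = 3. Edges among them: G–K → e = 1.
Clustering(A) = 1/3.

1/3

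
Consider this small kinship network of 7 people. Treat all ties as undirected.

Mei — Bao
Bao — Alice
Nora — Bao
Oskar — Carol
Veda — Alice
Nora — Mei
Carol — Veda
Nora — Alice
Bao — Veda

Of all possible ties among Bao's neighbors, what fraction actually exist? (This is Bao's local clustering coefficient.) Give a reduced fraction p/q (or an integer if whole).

1/2

Bao's neighbors: Alice, Mei, Nora, and Veda (k = 4).
Possible neighbor pairs: C(4,2) = 6. Edges among them: Alice–Nora, Alice–Veda, Mei–Nora → e = 3.
Clustering(Bao) = 3/6 = 1/2.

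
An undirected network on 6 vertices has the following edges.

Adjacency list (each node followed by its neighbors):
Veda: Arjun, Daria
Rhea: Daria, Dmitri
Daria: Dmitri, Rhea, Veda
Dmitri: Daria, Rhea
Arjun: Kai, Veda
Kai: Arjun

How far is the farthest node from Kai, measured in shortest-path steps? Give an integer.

Distances from Kai: Arjun:1, Daria:3, Dmitri:4, Rhea:4, Veda:2.
The largest is 4 (to Rhea and Dmitri), so the eccentricity of Kai is 4.

4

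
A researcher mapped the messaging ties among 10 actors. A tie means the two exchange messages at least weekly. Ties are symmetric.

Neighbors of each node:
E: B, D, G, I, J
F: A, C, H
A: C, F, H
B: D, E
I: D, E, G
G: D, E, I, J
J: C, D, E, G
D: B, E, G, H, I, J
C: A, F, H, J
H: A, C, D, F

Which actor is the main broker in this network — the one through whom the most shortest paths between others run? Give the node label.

D

Unnormalized betweenness of each node: A:0, B:0, C:9/2, D:27/2, E:29/12, F:0, G:7/12, H:109/12, I:0, J:71/12.
D has the largest value, 27/2, making it the main broker — the node through which the most shortest paths run.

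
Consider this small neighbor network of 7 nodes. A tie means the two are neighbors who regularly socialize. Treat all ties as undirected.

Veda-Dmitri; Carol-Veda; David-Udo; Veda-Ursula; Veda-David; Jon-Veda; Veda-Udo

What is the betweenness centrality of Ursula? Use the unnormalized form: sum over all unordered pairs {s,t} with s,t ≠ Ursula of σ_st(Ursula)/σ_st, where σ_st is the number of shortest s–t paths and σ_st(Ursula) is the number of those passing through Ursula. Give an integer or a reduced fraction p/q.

0

No shortest path between any pair of other nodes passes through Ursula.
Summing the contributions gives betweenness(Ursula) = 0.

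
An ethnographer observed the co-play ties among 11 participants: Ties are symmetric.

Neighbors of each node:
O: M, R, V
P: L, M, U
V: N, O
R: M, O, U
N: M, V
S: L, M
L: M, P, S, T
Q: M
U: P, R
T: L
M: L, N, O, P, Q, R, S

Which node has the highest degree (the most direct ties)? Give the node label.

M

Degrees — L:4, M:7, N:2, O:3, P:3, Q:1, R:3, S:2, T:1, U:2, V:2.
The maximum is 7, attained only by M.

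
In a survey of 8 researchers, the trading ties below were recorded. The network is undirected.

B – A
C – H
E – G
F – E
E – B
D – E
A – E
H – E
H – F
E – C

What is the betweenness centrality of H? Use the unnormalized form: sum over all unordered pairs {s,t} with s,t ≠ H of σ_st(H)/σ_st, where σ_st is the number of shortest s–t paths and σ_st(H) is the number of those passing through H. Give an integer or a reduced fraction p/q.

1/2

Pairs whose geodesics pass through H — C–F: 1/2.
All other pairs contribute 0.
Summing the contributions gives betweenness(H) = 1/2.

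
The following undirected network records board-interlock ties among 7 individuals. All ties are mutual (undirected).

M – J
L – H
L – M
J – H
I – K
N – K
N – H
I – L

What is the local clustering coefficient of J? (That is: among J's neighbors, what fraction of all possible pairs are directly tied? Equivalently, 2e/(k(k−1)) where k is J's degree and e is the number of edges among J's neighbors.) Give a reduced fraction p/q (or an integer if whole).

0

J's neighbors: H and M (k = 2).
Possible neighbor pairs: C(2,2) = 1. Edges among them: none → e = 0.
Clustering(J) = 0/1.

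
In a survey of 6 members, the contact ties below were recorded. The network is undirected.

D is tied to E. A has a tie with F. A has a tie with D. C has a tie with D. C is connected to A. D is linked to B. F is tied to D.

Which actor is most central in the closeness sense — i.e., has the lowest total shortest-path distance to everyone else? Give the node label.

Farness (sum of distances to all others) for each node — A:7, B:9, C:8, D:5, E:9, F:8.
The smallest farness is 5, for D, so D has the highest closeness.

D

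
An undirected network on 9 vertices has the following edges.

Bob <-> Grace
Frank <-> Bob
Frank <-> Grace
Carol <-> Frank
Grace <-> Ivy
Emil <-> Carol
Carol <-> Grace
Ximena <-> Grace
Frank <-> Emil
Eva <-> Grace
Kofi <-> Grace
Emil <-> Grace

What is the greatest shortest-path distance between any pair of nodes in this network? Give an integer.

Eccentricity of each node (its greatest distance to any other): Bob:2, Carol:2, Emil:2, Eva:2, Frank:2, Grace:1, Ivy:2, Kofi:2, Ximena:2.
The maximum eccentricity is 2, realized for instance by the pair Eva–Frank via Eva – Grace – Frank. So the diameter is 2.

2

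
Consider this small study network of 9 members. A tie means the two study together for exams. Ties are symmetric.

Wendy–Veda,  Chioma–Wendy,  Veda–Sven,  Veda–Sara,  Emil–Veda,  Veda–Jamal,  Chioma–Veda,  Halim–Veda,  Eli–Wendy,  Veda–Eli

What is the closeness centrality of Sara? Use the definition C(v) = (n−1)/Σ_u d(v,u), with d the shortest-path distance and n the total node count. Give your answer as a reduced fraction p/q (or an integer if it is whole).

Distances from Sara: Chioma:2, Eli:2, Emil:2, Halim:2, Jamal:2, Sven:2, Veda:1, Wendy:2. Sum = 15.
n = 9, so closeness = 8/15.

8/15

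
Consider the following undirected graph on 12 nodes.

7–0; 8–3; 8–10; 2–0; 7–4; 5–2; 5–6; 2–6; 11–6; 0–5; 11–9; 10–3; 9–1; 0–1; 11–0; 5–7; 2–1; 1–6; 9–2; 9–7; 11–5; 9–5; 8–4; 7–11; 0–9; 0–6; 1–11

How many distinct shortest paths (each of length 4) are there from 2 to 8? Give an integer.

3

The shortest distance is 4. The length-4 paths are: 2–9–7–4–8; 2–0–7–4–8; 2–5–7–4–8.
That gives 3 distinct shortest paths.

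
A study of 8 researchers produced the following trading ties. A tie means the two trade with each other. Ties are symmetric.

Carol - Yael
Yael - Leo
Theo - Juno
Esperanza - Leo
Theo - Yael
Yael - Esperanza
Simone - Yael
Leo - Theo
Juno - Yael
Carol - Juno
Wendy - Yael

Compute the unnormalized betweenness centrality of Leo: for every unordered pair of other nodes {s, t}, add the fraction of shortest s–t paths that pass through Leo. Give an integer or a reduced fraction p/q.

Pairs whose geodesics pass through Leo — Theo–Esperanza: 1/2.
All other pairs contribute 0.
Summing the contributions gives betweenness(Leo) = 1/2.

1/2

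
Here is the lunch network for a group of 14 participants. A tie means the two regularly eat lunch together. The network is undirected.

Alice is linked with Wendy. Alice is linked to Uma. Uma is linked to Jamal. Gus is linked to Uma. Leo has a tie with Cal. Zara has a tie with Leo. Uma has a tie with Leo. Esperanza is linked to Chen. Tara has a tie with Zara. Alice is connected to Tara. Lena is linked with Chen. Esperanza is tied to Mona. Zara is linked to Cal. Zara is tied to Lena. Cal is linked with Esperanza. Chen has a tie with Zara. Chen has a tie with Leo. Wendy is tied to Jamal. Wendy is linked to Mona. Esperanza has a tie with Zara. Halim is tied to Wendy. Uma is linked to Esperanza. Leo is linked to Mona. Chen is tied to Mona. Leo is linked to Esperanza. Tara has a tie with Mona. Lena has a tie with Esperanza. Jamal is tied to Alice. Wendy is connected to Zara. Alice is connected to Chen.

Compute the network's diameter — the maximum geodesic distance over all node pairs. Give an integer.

Eccentricity of each node (its greatest distance to any other): Alice:3, Cal:3, Chen:3, Esperanza:3, Gus:4, Halim:4, Jamal:3, Lena:3, Leo:3, Mona:3, Tara:3, Uma:3, Wendy:3, Zara:3.
The maximum eccentricity is 4, realized for instance by the pair Halim–Gus via Halim – Wendy – Jamal – Uma – Gus. So the diameter is 4.

4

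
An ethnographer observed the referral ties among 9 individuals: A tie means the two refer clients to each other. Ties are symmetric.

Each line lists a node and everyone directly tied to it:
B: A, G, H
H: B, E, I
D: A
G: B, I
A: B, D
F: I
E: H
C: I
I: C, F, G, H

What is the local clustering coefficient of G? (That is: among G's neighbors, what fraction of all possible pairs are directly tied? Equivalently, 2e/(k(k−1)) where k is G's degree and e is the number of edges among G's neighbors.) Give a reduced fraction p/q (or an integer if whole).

G's neighbors: B and I (k = 2).
Possible neighbor pairs: C(2,2) = 1. Edges among them: none → e = 0.
Clustering(G) = 0/1.

0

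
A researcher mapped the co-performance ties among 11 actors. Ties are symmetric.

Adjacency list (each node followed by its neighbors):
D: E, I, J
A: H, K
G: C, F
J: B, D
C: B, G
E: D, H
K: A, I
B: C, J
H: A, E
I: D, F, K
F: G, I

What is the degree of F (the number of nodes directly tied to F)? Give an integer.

2

F is directly tied to G and I. That is 2 neighbors, so the degree of F is 2.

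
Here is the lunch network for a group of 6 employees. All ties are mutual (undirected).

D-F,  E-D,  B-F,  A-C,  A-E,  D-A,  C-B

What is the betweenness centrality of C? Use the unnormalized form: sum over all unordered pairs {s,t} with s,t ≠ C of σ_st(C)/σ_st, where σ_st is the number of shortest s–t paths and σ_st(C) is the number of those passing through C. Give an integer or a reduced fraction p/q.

3/2

Pairs whose geodesics pass through C — B–A: 1; B–E: 1/2.
All other pairs contribute 0.
Summing the contributions gives betweenness(C) = 3/2.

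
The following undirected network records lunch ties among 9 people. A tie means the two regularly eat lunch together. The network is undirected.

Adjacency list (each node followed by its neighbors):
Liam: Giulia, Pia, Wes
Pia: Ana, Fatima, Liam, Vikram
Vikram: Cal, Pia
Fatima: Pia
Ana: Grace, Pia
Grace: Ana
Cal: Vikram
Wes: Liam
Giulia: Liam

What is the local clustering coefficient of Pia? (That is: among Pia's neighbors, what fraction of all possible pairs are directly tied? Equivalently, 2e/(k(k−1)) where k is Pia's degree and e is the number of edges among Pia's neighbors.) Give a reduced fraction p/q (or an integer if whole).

0

Pia's neighbors: Ana, Fatima, Liam, and Vikram (k = 4).
Possible neighbor pairs: C(4,2) = 6. Edges among them: none → e = 0.
Clustering(Pia) = 0/6 = 0.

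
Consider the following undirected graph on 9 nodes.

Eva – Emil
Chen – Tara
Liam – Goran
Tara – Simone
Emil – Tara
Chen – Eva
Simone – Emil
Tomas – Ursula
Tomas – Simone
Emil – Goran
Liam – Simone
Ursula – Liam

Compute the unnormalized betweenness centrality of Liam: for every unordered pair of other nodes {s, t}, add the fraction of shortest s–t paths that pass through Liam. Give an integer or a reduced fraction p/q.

Pairs whose geodesics pass through Liam — Chen–Ursula: 1/2; Eva–Ursula: 2/3; Emil–Ursula: 2/3; Goran–Ursula: 1; Goran–Tomas: 2/3; Goran–Simone: 1/2; Ursula–Simone: 1/2; Ursula–Tara: 1/2.
All other pairs contribute 0.
Summing the contributions gives betweenness(Liam) = 5.

5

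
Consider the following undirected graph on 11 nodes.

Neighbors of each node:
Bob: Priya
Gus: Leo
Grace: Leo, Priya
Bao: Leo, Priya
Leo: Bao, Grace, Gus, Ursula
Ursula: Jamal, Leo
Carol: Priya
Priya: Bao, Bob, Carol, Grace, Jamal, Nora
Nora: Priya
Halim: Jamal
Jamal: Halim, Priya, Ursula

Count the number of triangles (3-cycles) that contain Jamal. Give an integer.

0

Jamal's neighbors are Halim, Priya, and Ursula, but none of them are tied to each other, so no triangle contains Jamal.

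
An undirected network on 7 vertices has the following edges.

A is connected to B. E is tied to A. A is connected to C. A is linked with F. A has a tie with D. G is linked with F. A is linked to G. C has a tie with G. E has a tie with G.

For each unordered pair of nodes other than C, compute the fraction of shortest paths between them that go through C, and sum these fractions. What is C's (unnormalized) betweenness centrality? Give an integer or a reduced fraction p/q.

No shortest path between any pair of other nodes passes through C.
Summing the contributions gives betweenness(C) = 0.

0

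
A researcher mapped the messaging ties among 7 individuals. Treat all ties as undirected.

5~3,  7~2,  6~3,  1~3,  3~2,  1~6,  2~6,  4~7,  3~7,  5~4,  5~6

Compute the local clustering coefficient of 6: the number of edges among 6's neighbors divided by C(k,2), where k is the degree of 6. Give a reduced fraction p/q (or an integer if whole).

1/2

6's neighbors: 1, 2, 3, and 5 (k = 4).
Possible neighbor pairs: C(4,2) = 6. Edges among them: 1–3, 2–3, 3–5 → e = 3.
Clustering(6) = 3/6 = 1/2.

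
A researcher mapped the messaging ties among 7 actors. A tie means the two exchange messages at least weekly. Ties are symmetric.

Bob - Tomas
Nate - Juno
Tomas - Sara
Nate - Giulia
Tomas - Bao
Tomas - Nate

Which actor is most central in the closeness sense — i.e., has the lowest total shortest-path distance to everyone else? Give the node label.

Farness (sum of distances to all others) for each node — Bao:13, Bob:13, Giulia:14, Juno:14, Nate:9, Sara:13, Tomas:8.
The smallest farness is 8, for Tomas, so Tomas has the highest closeness.

Tomas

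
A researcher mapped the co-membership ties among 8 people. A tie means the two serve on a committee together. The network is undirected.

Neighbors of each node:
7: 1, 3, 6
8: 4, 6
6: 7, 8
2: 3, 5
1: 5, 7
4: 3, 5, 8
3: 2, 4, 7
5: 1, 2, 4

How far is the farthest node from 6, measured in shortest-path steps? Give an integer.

Distances from 6: 1:2, 2:3, 3:2, 4:2, 5:3, 7:1, 8:1.
The largest is 3 (to 5 and 2), so the eccentricity of 6 is 3.

3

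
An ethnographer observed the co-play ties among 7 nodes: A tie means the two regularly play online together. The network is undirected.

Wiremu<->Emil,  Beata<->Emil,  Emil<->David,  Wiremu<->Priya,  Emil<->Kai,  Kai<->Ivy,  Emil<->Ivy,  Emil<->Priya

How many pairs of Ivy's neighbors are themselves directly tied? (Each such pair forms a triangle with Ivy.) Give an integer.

Ivy's neighbors: Emil and Kai.
Neighbor pairs that are themselves tied: Ivy–Emil–Kai. Each forms one triangle with Ivy, for 1 in total.

1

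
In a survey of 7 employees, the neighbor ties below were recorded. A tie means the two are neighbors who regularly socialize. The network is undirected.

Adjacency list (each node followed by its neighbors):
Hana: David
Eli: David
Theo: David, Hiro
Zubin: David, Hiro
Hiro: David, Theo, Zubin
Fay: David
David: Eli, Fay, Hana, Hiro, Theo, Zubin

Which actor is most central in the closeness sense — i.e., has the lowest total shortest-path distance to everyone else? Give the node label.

Farness (sum of distances to all others) for each node — David:6, Eli:11, Fay:11, Hana:11, Hiro:9, Theo:10, Zubin:10.
The smallest farness is 6, for David, so David has the highest closeness.

David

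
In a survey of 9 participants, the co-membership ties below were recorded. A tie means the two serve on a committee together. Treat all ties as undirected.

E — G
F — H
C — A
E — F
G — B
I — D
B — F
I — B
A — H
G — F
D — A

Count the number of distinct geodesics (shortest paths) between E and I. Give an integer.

The shortest distance is 3. The length-3 paths are: E–G–B–I; E–F–B–I.
That gives 2 distinct shortest paths.

2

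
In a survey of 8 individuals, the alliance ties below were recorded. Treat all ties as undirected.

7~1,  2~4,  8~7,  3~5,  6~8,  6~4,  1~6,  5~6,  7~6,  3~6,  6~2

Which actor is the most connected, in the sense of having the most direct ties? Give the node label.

6

Degrees — 1:2, 2:2, 3:2, 4:2, 5:2, 6:7, 7:3, 8:2.
The maximum is 7, attained only by 6.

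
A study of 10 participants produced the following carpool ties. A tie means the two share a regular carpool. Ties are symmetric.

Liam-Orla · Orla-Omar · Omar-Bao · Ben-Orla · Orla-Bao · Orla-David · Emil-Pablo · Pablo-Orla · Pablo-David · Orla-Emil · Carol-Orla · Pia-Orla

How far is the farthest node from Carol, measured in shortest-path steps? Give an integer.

Distances from Carol: Bao:2, Ben:2, David:2, Emil:2, Liam:2, Omar:2, Orla:1, Pablo:2, Pia:2.
The largest is 2 (to Omar, Liam, Pablo, Emil, David, Bao, Pia, and Ben), so the eccentricity of Carol is 2.

2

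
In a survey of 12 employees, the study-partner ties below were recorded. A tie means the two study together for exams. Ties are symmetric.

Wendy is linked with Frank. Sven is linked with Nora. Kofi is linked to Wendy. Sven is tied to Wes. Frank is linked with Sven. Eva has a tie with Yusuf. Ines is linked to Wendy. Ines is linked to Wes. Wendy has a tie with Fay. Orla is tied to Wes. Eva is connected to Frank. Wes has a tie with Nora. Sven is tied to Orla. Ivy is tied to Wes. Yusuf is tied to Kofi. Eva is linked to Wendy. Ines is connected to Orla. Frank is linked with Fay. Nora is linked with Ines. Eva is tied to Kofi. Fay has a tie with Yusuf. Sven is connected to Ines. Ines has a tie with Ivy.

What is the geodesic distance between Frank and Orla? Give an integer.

2

One shortest route is Frank – Sven – Orla, which uses 2 edges, and Frank and Orla are not directly tied, so nothing shorter exists. So d(Frank,Orla) = 2.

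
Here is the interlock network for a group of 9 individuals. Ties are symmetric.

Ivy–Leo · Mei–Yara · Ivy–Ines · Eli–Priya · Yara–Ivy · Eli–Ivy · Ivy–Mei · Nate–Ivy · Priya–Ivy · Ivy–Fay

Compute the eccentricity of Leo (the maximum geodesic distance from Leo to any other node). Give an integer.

Distances from Leo: Eli:2, Fay:2, Ines:2, Ivy:1, Mei:2, Nate:2, Priya:2, Yara:2.
The largest is 2 (to Fay, Ines, Nate, Mei, Priya, Yara, and Eli), so the eccentricity of Leo is 2.

2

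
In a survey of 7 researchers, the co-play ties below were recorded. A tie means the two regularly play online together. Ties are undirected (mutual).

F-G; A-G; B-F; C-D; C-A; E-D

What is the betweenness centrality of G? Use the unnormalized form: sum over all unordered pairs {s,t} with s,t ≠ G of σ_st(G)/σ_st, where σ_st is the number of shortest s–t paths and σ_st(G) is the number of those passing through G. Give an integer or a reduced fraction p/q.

Pairs whose geodesics pass through G — A–F: 1; A–B: 1; C–F: 1; C–B: 1; D–F: 1; D–B: 1; F–E: 1; B–E: 1.
All other pairs contribute 0.
Summing the contributions gives betweenness(G) = 8.

8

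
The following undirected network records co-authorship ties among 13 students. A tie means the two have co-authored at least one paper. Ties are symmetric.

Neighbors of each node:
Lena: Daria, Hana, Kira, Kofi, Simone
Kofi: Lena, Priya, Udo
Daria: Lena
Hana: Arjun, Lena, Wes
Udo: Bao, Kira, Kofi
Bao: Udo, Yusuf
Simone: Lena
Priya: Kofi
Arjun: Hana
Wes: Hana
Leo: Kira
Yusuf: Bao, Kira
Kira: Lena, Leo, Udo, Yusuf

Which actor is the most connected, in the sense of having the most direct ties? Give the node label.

Degrees — Arjun:1, Bao:2, Daria:1, Hana:3, Kira:4, Kofi:3, Lena:5, Leo:1, Priya:1, Simone:1, Udo:3, Wes:1, Yusuf:2.
The maximum is 5, attained only by Lena.

Lena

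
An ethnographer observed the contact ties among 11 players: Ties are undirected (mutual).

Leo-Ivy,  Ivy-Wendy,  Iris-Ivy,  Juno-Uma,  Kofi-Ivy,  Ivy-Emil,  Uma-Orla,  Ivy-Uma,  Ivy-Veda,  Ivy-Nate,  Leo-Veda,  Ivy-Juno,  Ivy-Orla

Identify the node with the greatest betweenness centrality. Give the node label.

Unnormalized betweenness of each node: Emil:0, Iris:0, Ivy:83/2, Juno:0, Kofi:0, Leo:0, Nate:0, Orla:0, Uma:1/2, Veda:0, Wendy:0.
Ivy has the largest value, 83/2, making it the main broker — the node through which the most shortest paths run.

Ivy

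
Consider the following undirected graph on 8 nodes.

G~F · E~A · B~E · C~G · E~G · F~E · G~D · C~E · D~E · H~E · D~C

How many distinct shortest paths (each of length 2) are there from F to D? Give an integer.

2

The shortest distance is 2. The length-2 paths are: F–E–D; F–G–D.
That gives 2 distinct shortest paths.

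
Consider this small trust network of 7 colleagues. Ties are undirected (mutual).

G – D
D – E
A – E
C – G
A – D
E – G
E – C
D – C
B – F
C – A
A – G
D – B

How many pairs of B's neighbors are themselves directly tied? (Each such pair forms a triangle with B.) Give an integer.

0

B's neighbors are D and F, but none of them are tied to each other, so no triangle contains B.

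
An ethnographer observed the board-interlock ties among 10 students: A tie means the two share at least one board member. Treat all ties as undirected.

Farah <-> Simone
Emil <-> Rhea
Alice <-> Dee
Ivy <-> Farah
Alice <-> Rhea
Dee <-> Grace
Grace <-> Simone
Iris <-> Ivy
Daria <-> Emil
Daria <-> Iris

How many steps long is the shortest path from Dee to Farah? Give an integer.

3

One shortest route is Dee – Grace – Simone – Farah, which uses 3 edges, and at distance 2 from Dee we only reach {Rhea, Simone}, which does not include Farah. So d(Dee,Farah) = 3.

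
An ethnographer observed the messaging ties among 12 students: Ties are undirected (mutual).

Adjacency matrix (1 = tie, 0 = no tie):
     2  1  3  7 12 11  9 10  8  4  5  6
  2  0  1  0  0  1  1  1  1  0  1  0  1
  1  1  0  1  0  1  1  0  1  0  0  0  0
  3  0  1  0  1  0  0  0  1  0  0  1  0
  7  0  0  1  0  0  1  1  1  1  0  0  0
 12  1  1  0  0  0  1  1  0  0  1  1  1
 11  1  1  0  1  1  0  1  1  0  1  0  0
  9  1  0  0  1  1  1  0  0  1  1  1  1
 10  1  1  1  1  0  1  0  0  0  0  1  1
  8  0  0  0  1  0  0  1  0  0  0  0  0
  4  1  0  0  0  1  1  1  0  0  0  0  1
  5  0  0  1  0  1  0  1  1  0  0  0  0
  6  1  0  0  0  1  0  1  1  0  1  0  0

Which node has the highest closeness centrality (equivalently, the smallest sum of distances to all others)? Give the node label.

Farness (sum of distances to all others) for each node — 1:18, 2:15, 3:19, 4:18, 5:18, 6:17, 7:17, 8:21, 9:14, 10:15, 11:15, 12:15.
The smallest farness is 14, for 9, so 9 has the highest closeness.

9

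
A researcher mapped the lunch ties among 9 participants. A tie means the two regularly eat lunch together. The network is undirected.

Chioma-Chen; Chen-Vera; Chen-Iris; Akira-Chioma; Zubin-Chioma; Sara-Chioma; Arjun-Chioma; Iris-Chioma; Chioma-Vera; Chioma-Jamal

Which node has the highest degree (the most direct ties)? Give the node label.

Chioma

Degrees — Akira:1, Arjun:1, Chen:3, Chioma:8, Iris:2, Jamal:1, Sara:1, Vera:2, Zubin:1.
The maximum is 8, attained only by Chioma.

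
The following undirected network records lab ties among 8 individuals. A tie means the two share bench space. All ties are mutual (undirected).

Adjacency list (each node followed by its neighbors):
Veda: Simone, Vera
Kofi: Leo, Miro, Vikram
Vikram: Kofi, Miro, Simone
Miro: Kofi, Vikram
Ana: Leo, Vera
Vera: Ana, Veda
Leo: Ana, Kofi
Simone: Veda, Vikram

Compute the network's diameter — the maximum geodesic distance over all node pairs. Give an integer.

Eccentricity of each node (its greatest distance to any other): Ana:3, Kofi:3, Leo:3, Miro:4, Simone:3, Veda:3, Vera:4, Vikram:3.
The maximum eccentricity is 4, realized for instance by the pair Miro–Vera via Miro – Kofi – Leo – Ana – Vera. So the diameter is 4.

4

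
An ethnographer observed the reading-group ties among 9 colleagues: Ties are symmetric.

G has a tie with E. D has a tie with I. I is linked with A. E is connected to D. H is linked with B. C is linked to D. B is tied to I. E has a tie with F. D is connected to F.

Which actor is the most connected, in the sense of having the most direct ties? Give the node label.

Degrees — A:1, B:2, C:1, D:4, E:3, F:2, G:1, H:1, I:3.
The maximum is 4, attained only by D.

D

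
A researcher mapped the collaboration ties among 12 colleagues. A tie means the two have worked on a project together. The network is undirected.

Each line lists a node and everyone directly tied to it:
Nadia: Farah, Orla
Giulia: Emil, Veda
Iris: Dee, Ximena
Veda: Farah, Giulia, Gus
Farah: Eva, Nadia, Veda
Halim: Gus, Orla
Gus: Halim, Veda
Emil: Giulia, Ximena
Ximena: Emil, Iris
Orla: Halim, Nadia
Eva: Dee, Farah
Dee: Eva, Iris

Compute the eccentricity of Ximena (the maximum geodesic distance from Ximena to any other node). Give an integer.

Distances from Ximena: Dee:2, Emil:1, Eva:3, Farah:4, Giulia:2, Gus:4, Halim:5, Iris:1, Nadia:5, Orla:6, Veda:3.
The largest is 6 (to Orla), so the eccentricity of Ximena is 6.

6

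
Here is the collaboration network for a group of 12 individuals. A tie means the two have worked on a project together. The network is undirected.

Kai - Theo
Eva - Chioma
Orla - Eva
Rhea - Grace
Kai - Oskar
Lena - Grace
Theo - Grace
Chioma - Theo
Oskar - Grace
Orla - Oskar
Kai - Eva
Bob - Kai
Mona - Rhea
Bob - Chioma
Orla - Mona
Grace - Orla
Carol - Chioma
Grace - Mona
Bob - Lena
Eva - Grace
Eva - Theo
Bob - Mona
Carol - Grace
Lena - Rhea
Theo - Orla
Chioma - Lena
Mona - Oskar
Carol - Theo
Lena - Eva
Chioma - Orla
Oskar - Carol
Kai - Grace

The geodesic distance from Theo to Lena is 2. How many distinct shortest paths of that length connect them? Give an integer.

3

The shortest distance is 2. The length-2 paths are: Theo–Chioma–Lena; Theo–Grace–Lena; Theo–Eva–Lena.
That gives 3 distinct shortest paths.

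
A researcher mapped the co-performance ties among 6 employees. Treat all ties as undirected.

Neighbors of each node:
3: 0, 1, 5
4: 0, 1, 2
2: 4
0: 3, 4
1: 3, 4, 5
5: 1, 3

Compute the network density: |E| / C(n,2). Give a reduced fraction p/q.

7/15

There are 7 edges and 6 nodes, so the maximum possible is C(6,2) = 15.
Density = 7/15.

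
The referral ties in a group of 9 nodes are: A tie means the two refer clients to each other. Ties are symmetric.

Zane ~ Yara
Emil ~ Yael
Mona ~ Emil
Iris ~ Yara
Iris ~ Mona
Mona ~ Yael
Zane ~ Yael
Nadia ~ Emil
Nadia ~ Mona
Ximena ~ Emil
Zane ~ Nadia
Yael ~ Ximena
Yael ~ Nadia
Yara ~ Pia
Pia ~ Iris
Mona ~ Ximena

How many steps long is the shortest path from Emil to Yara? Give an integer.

One shortest route is Emil – Mona – Iris – Yara, which uses 3 edges, and at distance 2 from Emil we only reach {Iris, Zane}, which does not include Yara. So d(Emil,Yara) = 3.

3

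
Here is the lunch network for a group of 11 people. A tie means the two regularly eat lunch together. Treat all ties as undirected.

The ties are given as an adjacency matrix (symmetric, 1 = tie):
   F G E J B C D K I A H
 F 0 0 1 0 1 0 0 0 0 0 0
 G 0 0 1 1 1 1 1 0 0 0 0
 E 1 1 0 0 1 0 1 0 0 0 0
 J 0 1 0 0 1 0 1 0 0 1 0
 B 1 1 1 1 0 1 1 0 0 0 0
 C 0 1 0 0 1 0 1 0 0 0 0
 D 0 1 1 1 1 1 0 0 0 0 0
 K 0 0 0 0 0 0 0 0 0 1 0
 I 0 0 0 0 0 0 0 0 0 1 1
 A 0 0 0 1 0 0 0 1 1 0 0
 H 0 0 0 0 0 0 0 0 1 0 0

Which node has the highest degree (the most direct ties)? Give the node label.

Degrees — A:3, B:6, C:3, D:5, E:4, F:2, G:5, H:1, I:2, J:4, K:1.
The maximum is 6, attained only by B.

B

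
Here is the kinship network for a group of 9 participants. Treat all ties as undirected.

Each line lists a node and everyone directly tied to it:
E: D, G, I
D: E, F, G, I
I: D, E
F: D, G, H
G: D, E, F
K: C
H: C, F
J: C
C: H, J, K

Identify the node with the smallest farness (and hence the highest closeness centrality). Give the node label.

Farness (sum of distances to all others) for each node — C:19, D:17, E:22, F:15, G:18, H:16, I:23, J:26, K:26.
The smallest farness is 15, for F, so F has the highest closeness.

F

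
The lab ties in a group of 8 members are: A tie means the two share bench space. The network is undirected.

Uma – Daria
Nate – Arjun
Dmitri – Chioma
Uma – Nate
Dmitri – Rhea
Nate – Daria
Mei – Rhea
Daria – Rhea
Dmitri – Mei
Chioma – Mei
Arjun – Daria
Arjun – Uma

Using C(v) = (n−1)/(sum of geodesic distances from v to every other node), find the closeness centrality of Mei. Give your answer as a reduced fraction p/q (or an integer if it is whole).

1/2

Distances from Mei: Arjun:3, Chioma:1, Daria:2, Dmitri:1, Nate:3, Rhea:1, Uma:3. Sum = 14.
n = 8, so closeness = 7/14 = 1/2.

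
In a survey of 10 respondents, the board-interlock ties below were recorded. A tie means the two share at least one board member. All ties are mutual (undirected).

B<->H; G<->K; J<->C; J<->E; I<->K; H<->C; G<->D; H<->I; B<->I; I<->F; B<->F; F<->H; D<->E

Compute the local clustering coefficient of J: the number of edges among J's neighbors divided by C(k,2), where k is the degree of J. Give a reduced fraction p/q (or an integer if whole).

0

J's neighbors: C and E (k = 2).
Possible neighbor pairs: C(2,2) = 1. Edges among them: none → e = 0.
Clustering(J) = 0/1.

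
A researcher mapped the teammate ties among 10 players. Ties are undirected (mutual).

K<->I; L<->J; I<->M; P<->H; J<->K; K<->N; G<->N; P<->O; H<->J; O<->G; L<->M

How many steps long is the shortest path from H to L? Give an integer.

One shortest route is H – J – L, which uses 2 edges, and H and L are not directly tied, so nothing shorter exists. So d(H,L) = 2.

2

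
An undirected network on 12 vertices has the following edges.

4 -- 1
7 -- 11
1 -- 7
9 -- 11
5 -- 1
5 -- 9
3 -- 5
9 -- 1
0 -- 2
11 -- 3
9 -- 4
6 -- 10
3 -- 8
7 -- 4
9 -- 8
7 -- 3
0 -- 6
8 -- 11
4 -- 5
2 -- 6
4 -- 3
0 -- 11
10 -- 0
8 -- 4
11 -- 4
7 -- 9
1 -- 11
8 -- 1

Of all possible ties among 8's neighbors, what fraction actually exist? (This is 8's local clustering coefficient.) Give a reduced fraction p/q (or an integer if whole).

4/5

8's neighbors: 1, 3, 4, 9, and 11 (k = 5).
Possible neighbor pairs: C(5,2) = 10. Edges among them: 1–4, 1–9, 1–11, 3–4, 3–11, 4–9, 4–11, 9–11 → e = 8.
Clustering(8) = 8/10 = 4/5.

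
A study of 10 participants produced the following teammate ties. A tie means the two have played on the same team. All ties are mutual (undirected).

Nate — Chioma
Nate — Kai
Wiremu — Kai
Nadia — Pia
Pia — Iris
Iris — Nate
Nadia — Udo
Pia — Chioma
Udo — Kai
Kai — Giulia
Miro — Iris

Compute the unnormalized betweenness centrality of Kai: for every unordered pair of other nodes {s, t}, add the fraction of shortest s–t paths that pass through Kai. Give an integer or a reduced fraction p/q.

Pairs whose geodesics pass through Kai — Chioma–Udo: 1/2; Chioma–Giulia: 1; Chioma–Wiremu: 1; Udo–Giulia: 1; Udo–Iris: 1/2; Udo–Nate: 1; Udo–Wiremu: 1; Udo–Miro: 1/2; Giulia–Iris: 1; Giulia–Nate: 1; Giulia–Nadia: 1; Giulia–Pia: 3/3; Giulia–Wiremu: 1; Giulia–Miro: 1 … (+6 more pairs).
All other pairs contribute 0.
Summing the contributions gives betweenness(Kai) = 107/6.

107/6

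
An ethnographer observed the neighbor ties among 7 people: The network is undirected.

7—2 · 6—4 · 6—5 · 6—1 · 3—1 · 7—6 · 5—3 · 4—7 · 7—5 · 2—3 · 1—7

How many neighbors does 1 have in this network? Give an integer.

3

1 is directly tied to 3, 6, and 7. That is 3 neighbors, so the degree of 1 is 3.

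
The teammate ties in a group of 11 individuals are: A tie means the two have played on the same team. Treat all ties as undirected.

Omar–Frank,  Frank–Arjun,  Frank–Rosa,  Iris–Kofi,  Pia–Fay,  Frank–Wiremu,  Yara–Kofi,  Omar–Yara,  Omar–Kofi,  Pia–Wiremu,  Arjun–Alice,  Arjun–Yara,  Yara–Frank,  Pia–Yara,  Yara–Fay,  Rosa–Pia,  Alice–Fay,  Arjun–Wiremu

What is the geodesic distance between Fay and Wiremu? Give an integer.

One shortest route is Fay – Pia – Wiremu, which uses 2 edges, and Fay and Wiremu are not directly tied, so nothing shorter exists. So d(Fay,Wiremu) = 2.

2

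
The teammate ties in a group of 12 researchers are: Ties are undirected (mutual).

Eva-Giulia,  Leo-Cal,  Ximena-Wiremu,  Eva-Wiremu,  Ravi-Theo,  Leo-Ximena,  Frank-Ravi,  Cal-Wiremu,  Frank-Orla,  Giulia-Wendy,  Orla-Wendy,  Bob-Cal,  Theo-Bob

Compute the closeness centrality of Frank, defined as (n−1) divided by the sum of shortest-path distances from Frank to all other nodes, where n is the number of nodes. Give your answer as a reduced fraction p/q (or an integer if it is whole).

Distances from Frank: Bob:3, Cal:4, Eva:4, Giulia:3, Leo:5, Orla:1, Ravi:1, Theo:2, Wendy:2, Wiremu:5, Ximena:6. Sum = 36.
n = 12, so closeness = 11/36.

11/36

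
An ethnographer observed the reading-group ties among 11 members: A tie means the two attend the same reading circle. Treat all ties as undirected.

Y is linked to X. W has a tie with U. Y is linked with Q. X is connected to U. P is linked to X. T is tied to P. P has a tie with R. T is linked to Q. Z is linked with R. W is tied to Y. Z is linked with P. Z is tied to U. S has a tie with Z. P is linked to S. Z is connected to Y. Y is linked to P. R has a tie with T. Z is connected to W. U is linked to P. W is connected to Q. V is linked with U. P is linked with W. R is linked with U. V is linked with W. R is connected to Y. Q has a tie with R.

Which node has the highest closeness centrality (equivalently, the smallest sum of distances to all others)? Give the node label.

Farness (sum of distances to all others) for each node — P:12, Q:17, R:14, S:20, T:18, U:14, V:20, W:14, X:17, Y:14, Z:14.
The smallest farness is 12, for P, so P has the highest closeness.

P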